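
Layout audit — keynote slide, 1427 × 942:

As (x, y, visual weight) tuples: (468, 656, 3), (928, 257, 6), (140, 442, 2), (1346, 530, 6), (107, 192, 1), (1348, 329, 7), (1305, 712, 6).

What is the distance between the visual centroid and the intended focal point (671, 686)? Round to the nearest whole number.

≈ 444

Total weight = 3 + 6 + 2 + 6 + 1 + 7 + 6 = 31.
x-moment: 3·468 + 6·928 + 2·140 + 6·1346 + 1·107 + 7·1348 + 6·1305 = 32701; centroid 32701/31 ≈ 1054.87.
y-moment: 3·656 + 6·257 + 2·442 + 6·530 + 1·192 + 7·329 + 6·712 = 14341; centroid 14341/31 ≈ 462.61.
From (671, 686): dx = 383.87, dy = -223.39, so the distance is √(dx²+dy²) ≈ 444.14.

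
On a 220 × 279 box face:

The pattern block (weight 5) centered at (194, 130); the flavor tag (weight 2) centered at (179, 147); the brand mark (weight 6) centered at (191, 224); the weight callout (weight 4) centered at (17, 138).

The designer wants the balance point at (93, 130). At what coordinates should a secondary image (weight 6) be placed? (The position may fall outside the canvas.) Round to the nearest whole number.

(-67, 25)

New total weight: (5 + 2 + 6 + 4) + 6 = 23.
x: target moment 23×93 = 2139; current 5·194 + 2·179 + 6·191 + 4·17 = 2542; the secondary image supplies -403, so x = -403/6 ≈ -67.17.
y: target moment 23×130 = 2990; current 5·130 + 2·147 + 6·224 + 4·138 = 2840; the secondary image supplies 150, so y = 150/6 ≈ 25.00.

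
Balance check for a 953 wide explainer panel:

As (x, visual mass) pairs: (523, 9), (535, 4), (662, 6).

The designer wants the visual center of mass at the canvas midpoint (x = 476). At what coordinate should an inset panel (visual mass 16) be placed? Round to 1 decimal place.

x ≈ 365.1

After adding the inset panel, total weight = 9 + 4 + 6 + 16 = 35.
x: need Σw·x = 35·476 = 16660. Existing = 9·523 + 4·535 + 6·662 = 10819. Remainder 5841 / 16 ≈ 365.06.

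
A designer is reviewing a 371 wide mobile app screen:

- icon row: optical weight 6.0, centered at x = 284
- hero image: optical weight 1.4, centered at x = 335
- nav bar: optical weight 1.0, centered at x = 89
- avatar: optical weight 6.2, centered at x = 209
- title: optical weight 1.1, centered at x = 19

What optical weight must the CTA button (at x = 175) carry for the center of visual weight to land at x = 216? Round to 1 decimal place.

Known weights sum to 6.0 + 1.4 + 1.0 + 6.2 + 1.1 = 15.7; their moment is 6.0·284 + 1.4·335 + 1.0·89 + 6.2·209 + 1.1·19 = 3578.7.
For the centroid to hit 216: (3578.7 + w·175) / (15.7 + w) = 216.
So w = (216·15.7 − 3578.7)/(175 − 216) = -187.5/-41 ≈ 4.57.

w ≈ 4.6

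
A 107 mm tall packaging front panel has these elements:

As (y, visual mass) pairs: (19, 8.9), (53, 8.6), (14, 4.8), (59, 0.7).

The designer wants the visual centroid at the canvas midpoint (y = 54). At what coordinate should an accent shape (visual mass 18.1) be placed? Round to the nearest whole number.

y ≈ 82

With the accent shape, Σw becomes 8.9 + 8.6 + 4.8 + 0.7 + 18.1 = 41.1.
y: need Σw·y = 41.1·54 = 2219.4. Existing = 8.9·19 + 8.6·53 + 4.8·14 + 0.7·59 = 733.4. Remainder 1486.0 / 18.1 ≈ 82.10.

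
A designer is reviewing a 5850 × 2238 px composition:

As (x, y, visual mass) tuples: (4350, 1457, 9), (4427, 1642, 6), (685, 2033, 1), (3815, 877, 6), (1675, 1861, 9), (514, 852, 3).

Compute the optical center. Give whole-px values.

Total weight = 9 + 6 + 1 + 6 + 9 + 3 = 34.
Σw·x = 105904; x̄ = 105904/34 ≈ 3114.82.
Σw·y = 49565; ȳ = 49565/34 ≈ 1457.79.

(3115, 1458)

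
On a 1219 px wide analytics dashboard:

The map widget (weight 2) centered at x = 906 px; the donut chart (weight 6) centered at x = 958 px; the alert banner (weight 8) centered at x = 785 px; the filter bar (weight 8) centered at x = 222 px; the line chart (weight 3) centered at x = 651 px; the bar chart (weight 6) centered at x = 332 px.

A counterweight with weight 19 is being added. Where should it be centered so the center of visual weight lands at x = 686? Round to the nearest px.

With the counterweight, Σw becomes 2 + 6 + 8 + 8 + 3 + 6 + 19 = 52.
Along x: (19561 + 19·x) / 52 = 686 (existing moment 2·906 + 6·958 + 8·785 + 8·222 + 3·651 + 6·332 = 19561) ⇒ x = (35672 − 19561) / 19 ≈ 847.95.

x ≈ 848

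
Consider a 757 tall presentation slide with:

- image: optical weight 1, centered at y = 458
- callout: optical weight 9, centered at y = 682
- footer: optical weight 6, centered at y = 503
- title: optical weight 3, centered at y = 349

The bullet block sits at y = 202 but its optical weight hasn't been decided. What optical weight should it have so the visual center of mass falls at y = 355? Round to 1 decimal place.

Existing Σw = 19 (1 + 9 + 6 + 3); existing moment 1·458 + 9·682 + 6·503 + 3·349 = 10661.
Set Σw·y/Σw = 355: (10661 + 202w) = 355·(19 + w).
Solving: w = (355·19 − 10661) / (202 − 355) = -3916 / -153 ≈ 25.59.

w ≈ 25.6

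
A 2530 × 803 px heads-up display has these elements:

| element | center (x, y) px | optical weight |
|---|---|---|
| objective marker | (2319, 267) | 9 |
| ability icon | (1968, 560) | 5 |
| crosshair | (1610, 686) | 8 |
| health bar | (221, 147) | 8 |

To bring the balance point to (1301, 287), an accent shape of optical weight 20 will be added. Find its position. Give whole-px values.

After adding the accent shape, total weight = 9 + 5 + 8 + 8 + 20 = 50.
x: target moment 50×1301 = 65050; current 9·2319 + 5·1968 + 8·1610 + 8·221 = 45359; the accent shape supplies 19691, so x = 19691/20 ≈ 984.55.
y: target moment 50×287 = 14350; current 9·267 + 5·560 + 8·686 + 8·147 = 11867; the accent shape supplies 2483, so y = 2483/20 ≈ 124.15.

(985, 124)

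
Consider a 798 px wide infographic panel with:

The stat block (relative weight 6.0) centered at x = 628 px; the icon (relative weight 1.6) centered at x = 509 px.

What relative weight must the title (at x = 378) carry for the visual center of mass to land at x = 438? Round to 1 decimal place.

w ≈ 20.9

Known weights sum to 6.0 + 1.6 = 7.6; their moment is 6.0·628 + 1.6·509 = 4582.4.
For the centroid to hit 438: (4582.4 + w·378) / (7.6 + w) = 438.
So w = (438·7.6 − 4582.4)/(378 − 438) = -1253.6/-60 ≈ 20.89.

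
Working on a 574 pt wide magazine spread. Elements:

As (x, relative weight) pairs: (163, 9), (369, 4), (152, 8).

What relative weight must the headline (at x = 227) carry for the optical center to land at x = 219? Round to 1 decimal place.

Fixed elements: Σw = 9 + 4 + 8 = 21, Σw·x = 9·163 + 4·369 + 8·152 = 4159.
Balance at x = 219 requires (4159 + w·227) / (21 + w) = 219.
Solving: w = (219·21 − 4159) / (227 − 219) = 440 / 8 ≈ 55.00.

w ≈ 55.0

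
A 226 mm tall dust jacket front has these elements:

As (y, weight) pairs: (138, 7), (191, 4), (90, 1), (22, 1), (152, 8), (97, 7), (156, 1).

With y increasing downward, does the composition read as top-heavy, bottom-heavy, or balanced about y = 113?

Σw = 7 + 4 + 1 + 1 + 8 + 7 + 1 = 29.
Σw·y = 3893; ȳ = 3893/29 ≈ 134.24.
134.2 lies below (larger y than) the midline 113, so the layout is bottom-heavy.

bottom-heavy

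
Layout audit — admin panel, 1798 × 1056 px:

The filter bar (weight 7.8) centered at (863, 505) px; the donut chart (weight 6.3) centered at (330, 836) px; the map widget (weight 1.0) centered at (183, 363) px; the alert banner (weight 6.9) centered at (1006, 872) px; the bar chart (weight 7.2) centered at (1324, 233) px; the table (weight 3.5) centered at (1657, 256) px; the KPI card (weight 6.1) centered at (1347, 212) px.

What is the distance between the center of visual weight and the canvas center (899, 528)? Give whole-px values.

Weights sum to 7.8 + 6.3 + 1.0 + 6.9 + 7.2 + 3.5 + 6.1 = 38.8.
x: (7.8·863 + 6.3·330 + 1.0·183 + 6.9·1006 + 7.2·1324 + 3.5·1657 + 6.1·1347) / 38.8 = 39483.8 / 38.8 ≈ 1017.62
y: (7.8·505 + 6.3·836 + 1.0·363 + 6.9·872 + 7.2·233 + 3.5·256 + 6.1·212) / 38.8 = 19452.4 / 38.8 ≈ 501.35
Relative to (899, 528): Δ = (118.62, -26.65); |Δ| = √(118.62² + -26.65²) ≈ 121.58.

≈ 122 px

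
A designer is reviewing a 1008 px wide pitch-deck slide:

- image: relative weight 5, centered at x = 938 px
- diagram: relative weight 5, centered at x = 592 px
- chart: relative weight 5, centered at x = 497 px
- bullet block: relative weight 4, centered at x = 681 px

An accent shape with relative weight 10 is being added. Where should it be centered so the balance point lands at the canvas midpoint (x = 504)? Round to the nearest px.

x ≈ 176

With the accent shape, Σw becomes 5 + 5 + 5 + 4 + 10 = 29.
x: need Σw·x = 29·504 = 14616. Existing = 5·938 + 5·592 + 5·497 + 4·681 = 12859. Remainder 1757 / 10 ≈ 175.70.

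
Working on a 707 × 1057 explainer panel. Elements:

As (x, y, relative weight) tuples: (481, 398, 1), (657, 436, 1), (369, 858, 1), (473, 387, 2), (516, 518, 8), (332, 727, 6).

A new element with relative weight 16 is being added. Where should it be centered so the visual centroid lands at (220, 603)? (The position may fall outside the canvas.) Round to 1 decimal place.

(-54.6, 633.3)

With the new element, Σw becomes 1 + 1 + 1 + 2 + 8 + 6 + 16 = 35.
Along x: (8573 + 16·x) / 35 = 220 (existing moment 1·481 + 1·657 + 1·369 + 2·473 + 8·516 + 6·332 = 8573) ⇒ x = (7700 − 8573) / 16 ≈ -54.56.
Along y: (10972 + 16·y) / 35 = 603 (existing moment 1·398 + 1·436 + 1·858 + 2·387 + 8·518 + 6·727 = 10972) ⇒ y = (21105 − 10972) / 16 ≈ 633.31.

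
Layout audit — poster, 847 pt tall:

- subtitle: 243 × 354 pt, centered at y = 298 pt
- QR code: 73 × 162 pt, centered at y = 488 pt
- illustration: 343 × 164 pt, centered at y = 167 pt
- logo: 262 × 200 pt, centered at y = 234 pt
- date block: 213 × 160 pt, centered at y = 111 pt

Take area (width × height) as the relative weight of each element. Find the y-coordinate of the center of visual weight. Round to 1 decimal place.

y ≈ 236.3

Areas → weights: subtitle 243·354 = 86022, QR code 73·162 = 11826, illustration 343·164 = 56252, logo 262·200 = 52400, date block 213·160 = 34080; Σw = 240580.
y: (86022·298 + 11826·488 + 56252·167 + 52400·234 + 34080·111) / 240580 = 56844208 / 240580 ≈ 236.28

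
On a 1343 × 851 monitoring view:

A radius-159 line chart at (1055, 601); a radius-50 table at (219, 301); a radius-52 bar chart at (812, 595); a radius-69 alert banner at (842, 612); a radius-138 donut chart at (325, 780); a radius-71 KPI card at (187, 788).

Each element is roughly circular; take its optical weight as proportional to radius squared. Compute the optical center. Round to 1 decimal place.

(683.5, 662.3)

r² weights: line chart 159² = 25281, table 50² = 2500, bar chart 52² = 2704, alert banner 69² = 4761, donut chart 138² = 19044, KPI card 71² = 5041. Total = 59331.
x: (25281·1055 + 2500·219 + 2704·812 + 4761·842 + 19044·325 + 5041·187) / 59331 = 40555332 / 59331 ≈ 683.54
y: (25281·601 + 2500·301 + 2704·595 + 4761·612 + 19044·780 + 5041·788) / 59331 = 39295621 / 59331 ≈ 662.31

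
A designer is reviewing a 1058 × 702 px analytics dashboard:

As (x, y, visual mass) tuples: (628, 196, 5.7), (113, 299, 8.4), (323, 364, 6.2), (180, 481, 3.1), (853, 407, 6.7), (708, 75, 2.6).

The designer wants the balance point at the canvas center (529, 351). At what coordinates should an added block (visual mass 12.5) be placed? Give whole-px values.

New total weight: (5.7 + 8.4 + 6.2 + 3.1 + 6.7 + 2.6) + 12.5 = 45.2.
Along x: (14645.3 + 12.5·x) / 45.2 = 529 (existing moment 5.7·628 + 8.4·113 + 6.2·323 + 3.1·180 + 6.7·853 + 2.6·708 = 14645.3) ⇒ x = (23910.8 − 14645.3) / 12.5 ≈ 741.24.
Along y: (10298.6 + 12.5·y) / 45.2 = 351 (existing moment 5.7·196 + 8.4·299 + 6.2·364 + 3.1·481 + 6.7·407 + 2.6·75 = 10298.6) ⇒ y = (15865.2 − 10298.6) / 12.5 ≈ 445.33.

(741, 445)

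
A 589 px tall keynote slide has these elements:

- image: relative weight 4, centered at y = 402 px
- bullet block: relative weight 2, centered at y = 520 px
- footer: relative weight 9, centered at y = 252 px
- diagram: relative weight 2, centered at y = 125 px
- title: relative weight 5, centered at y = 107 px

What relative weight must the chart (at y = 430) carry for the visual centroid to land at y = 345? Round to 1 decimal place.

w ≈ 22.2

Existing Σw = 22 (4 + 2 + 9 + 2 + 5); existing moment 4·402 + 2·520 + 9·252 + 2·125 + 5·107 = 5701.
Balance at y = 345 requires (5701 + w·430) / (22 + w) = 345.
So w = (345·22 − 5701)/(430 − 345) = 1889/85 ≈ 22.22.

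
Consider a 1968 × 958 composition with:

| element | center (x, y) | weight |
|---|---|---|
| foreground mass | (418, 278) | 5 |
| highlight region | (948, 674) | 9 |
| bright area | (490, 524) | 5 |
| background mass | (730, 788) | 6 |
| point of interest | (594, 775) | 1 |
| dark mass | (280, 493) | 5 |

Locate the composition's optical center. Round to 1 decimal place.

(627.3, 582.1)

Total weight = 5 + 9 + 5 + 6 + 1 + 5 = 31.
Σw·x = 19446; x̄ = 19446/31 ≈ 627.29.
y: moment 18044 / weight 31 ≈ 582.06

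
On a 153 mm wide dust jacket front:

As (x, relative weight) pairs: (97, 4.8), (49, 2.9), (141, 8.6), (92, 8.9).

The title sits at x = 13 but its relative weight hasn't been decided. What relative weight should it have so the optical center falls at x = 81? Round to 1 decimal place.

Existing Σw = 25.2 (4.8 + 2.9 + 8.6 + 8.9); existing moment 4.8·97 + 2.9·49 + 8.6·141 + 8.9·92 = 2639.1.
Set Σw·x/Σw = 81: (2639.1 + 13w) = 81·(25.2 + w).
Solving: w = (81·25.2 − 2639.1) / (13 − 81) = -597.9 / -68 ≈ 8.79.

w ≈ 8.8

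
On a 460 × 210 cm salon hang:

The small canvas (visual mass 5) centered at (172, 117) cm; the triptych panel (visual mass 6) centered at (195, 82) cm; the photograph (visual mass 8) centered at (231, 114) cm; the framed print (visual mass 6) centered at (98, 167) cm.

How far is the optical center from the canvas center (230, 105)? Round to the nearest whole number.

≈ 53 cm

Σw = 5 + 6 + 8 + 6 = 25.
Σw·x = 5·172 + 6·195 + 8·231 + 6·98 = 4466, so x̄ = 4466/25 ≈ 178.64.
Σw·y = 5·117 + 6·82 + 8·114 + 6·167 = 2991, so ȳ = 2991/25 ≈ 119.64.
Offset from (230, 105): Δx ≈ -51.36, Δy ≈ 14.64; distance = √(Δx² + Δy²) ≈ 53.41.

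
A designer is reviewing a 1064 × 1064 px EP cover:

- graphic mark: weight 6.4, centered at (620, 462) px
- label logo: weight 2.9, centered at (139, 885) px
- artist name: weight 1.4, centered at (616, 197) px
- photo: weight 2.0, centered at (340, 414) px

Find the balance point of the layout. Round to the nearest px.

(466, 522)

Total weight = 6.4 + 2.9 + 1.4 + 2.0 = 12.7.
x-moment: 6.4·620 + 2.9·139 + 1.4·616 + 2.0·340 = 5913.5; centroid 5913.5/12.7 ≈ 465.63.
y-moment: 6.4·462 + 2.9·885 + 1.4·197 + 2.0·414 = 6627.1; centroid 6627.1/12.7 ≈ 521.82.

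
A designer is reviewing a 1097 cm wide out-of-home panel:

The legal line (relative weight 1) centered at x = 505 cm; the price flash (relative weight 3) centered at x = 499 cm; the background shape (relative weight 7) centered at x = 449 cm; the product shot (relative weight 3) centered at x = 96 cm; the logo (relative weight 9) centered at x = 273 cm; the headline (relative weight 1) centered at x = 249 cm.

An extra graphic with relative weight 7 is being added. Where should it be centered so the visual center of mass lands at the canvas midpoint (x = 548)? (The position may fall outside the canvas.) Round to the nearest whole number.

x ≈ 1264

New total weight: (1 + 3 + 7 + 3 + 9 + 1) + 7 = 31.
x: target moment 31×548 = 16988; current 1·505 + 3·499 + 7·449 + 3·96 + 9·273 + 1·249 = 8139; the extra graphic supplies 8849, so x = 8849/7 ≈ 1264.14.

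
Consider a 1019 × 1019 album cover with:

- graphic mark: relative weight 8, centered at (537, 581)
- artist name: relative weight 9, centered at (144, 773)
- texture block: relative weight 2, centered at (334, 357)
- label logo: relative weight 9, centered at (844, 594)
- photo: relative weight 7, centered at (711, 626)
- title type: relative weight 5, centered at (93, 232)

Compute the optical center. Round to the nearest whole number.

(482, 580)

Total weight = 8 + 9 + 2 + 9 + 7 + 5 = 40.
Σw·x = 8·537 + 9·144 + 2·334 + 9·844 + 7·711 + 5·93 = 19298, so x̄ = 19298/40 ≈ 482.45.
Σw·y = 8·581 + 9·773 + 2·357 + 9·594 + 7·626 + 5·232 = 23207, so ȳ = 23207/40 ≈ 580.17.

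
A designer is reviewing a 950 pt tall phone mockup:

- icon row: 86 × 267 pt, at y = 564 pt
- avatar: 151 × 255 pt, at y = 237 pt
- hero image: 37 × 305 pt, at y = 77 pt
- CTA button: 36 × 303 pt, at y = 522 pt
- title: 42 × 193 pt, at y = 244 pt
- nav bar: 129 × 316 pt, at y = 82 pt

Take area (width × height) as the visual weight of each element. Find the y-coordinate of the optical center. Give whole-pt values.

Areas: icon row 86·267 = 22962, avatar 151·255 = 38505, hero image 37·305 = 11285, CTA button 36·303 = 10908, title 42·193 = 8106, nav bar 129·316 = 40764. Total weight = 132530.
y: (22962·564 + 38505·237 + 11285·77 + 10908·522 + 8106·244 + 40764·82) / 132530 = 33959686 / 132530 ≈ 256.24

y ≈ 256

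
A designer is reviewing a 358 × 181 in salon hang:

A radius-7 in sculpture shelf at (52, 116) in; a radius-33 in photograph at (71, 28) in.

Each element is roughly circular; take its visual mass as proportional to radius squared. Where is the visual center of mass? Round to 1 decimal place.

r² weights: sculpture shelf 7² = 49, photograph 33² = 1089. Total = 1138.
x: (49·52 + 1089·71) / 1138 = 79867 / 1138 ≈ 70.18
y: (49·116 + 1089·28) / 1138 = 36176 / 1138 ≈ 31.79

(70.2, 31.8)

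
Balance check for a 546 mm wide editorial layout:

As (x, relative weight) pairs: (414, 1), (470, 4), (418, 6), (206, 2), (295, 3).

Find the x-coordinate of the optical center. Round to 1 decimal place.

Weights sum to 1 + 4 + 6 + 2 + 3 = 16.
x-moment: 1·414 + 4·470 + 6·418 + 2·206 + 3·295 = 6099; centroid 6099/16 ≈ 381.19.

x ≈ 381.2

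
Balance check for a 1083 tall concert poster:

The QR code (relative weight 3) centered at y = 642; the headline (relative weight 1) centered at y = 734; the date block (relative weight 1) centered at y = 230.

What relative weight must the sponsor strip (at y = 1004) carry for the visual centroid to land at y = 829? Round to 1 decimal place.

w ≈ 7.2

Existing Σw = 5 (3 + 1 + 1); existing moment 3·642 + 1·734 + 1·230 = 2890.
For the centroid to hit 829: (2890 + w·1004) / (5 + w) = 829.
Solving: w = (829·5 − 2890) / (1004 − 829) = 1255 / 175 ≈ 7.17.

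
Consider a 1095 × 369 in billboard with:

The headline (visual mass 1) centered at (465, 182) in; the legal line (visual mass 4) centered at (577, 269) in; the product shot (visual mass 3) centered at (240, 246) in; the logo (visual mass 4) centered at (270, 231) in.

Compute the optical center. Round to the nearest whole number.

(381, 243)

Σw = 1 + 4 + 3 + 4 = 12.
x: (1·465 + 4·577 + 3·240 + 4·270) / 12 = 4573 / 12 ≈ 381.08
y: (1·182 + 4·269 + 3·246 + 4·231) / 12 = 2920 / 12 ≈ 243.33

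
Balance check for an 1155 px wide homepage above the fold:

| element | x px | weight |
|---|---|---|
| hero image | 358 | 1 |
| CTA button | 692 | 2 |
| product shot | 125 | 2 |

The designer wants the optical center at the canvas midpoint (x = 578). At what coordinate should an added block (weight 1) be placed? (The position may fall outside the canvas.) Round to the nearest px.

x ≈ 1476

After adding the added block, total weight = 1 + 2 + 2 + 1 = 6.
x: need Σw·x = 6·578 = 3468. Existing = 1·358 + 2·692 + 2·125 = 1992. Remainder 1476 / 1 ≈ 1476.00.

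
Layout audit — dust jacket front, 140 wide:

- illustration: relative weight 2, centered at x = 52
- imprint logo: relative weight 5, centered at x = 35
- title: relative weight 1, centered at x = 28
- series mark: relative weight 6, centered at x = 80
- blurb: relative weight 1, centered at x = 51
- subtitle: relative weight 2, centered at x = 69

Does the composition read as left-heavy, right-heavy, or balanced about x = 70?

left-heavy

Weights sum to 2 + 5 + 1 + 6 + 1 + 2 = 17.
x: moment 976 / weight 17 ≈ 57.41
57.4 lies left of the midline 70, so the layout is left-heavy.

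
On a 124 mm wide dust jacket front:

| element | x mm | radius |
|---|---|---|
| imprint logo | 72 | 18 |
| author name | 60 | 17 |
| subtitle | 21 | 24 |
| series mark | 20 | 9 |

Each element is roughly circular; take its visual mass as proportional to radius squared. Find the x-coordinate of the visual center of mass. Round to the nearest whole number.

Weights ∝ r²: imprint logo 18² = 324, author name 17² = 289, subtitle 24² = 576, series mark 9² = 81; Σw = 1270.
x-moment: 324·72 + 289·60 + 576·21 + 81·20 = 54384; centroid 54384/1270 ≈ 42.82.

x ≈ 43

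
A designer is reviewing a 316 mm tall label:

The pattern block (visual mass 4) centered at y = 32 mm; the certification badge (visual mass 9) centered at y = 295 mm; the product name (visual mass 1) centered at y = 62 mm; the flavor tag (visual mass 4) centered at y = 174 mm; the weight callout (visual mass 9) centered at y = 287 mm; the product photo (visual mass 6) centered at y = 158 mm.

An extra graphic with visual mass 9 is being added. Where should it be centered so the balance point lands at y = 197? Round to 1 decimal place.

y ≈ 133.6

New total weight: (4 + 9 + 1 + 4 + 9 + 6) + 9 = 42.
y: need Σw·y = 42·197 = 8274. Existing = 4·32 + 9·295 + 1·62 + 4·174 + 9·287 + 6·158 = 7072. Remainder 1202 / 9 ≈ 133.56.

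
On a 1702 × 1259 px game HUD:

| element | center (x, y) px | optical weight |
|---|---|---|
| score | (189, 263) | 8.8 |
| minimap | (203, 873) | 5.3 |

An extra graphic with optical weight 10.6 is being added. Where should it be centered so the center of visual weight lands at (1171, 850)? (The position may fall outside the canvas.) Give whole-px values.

(2470, 1326)

New total weight: (8.8 + 5.3) + 10.6 = 24.7.
x: target moment 24.7×1171 = 28923.7; current 8.8·189 + 5.3·203 = 2739.1; the extra graphic supplies 26184.6, so x = 26184.6/10.6 ≈ 2470.25.
y: target moment 24.7×850 = 20995.0; current 8.8·263 + 5.3·873 = 6941.3; the extra graphic supplies 14053.7, so y = 14053.7/10.6 ≈ 1325.82.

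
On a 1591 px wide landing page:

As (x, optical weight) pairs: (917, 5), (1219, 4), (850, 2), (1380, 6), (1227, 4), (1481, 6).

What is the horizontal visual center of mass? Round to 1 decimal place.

Total weight = 5 + 4 + 2 + 6 + 4 + 6 = 27.
Σw·x = 5·917 + 4·1219 + 2·850 + 6·1380 + 4·1227 + 6·1481 = 33235, so x̄ = 33235/27 ≈ 1230.93.

x ≈ 1230.9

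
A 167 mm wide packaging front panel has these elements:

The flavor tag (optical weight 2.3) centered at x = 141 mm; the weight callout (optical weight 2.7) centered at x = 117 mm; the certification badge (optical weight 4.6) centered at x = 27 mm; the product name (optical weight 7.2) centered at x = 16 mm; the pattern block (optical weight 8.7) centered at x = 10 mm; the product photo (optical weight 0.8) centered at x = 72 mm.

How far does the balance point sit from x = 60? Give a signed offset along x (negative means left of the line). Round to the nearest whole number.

≈ -21 mm

Weights sum to 2.3 + 2.7 + 4.6 + 7.2 + 8.7 + 0.8 = 26.3.
Σw·x = 2.3·141 + 2.7·117 + 4.6·27 + 7.2·16 + 8.7·10 + 0.8·72 = 1024.2, so x̄ = 1024.2/26.3 ≈ 38.94.
Difference: 38.94 − 60 ≈ -21.06.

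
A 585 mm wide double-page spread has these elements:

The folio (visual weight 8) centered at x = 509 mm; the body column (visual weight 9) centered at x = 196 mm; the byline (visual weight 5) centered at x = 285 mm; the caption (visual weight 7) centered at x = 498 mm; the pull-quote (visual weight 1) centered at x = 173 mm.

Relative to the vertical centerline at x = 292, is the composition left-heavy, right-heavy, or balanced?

right-heavy

Σw = 8 + 9 + 5 + 7 + 1 = 30.
Σw·x = 8·509 + 9·196 + 5·285 + 7·498 + 1·173 = 10920, so x̄ = 10920/30 ≈ 364.00.
364.0 vs midline 292 → right-heavy.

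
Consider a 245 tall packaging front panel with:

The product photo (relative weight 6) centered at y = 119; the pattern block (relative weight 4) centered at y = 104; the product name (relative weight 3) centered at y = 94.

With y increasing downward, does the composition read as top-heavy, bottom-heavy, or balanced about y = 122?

Total weight = 6 + 4 + 3 = 13.
Σw·y = 6·119 + 4·104 + 3·94 = 1412, so ȳ = 1412/13 ≈ 108.62.
108.6 lies above (smaller y than) the midline 122, so the layout is top-heavy.

top-heavy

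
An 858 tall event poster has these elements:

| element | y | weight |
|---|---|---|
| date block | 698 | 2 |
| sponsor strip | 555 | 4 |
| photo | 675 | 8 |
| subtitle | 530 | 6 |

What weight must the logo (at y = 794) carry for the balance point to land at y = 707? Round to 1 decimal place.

w ≈ 22.3

Known weights sum to 2 + 4 + 8 + 6 = 20; their moment is 2·698 + 4·555 + 8·675 + 6·530 = 12196.
For the centroid to hit 707: (12196 + w·794) / (20 + w) = 707.
Solving: w = (707·20 − 12196) / (794 − 707) = 1944 / 87 ≈ 22.34.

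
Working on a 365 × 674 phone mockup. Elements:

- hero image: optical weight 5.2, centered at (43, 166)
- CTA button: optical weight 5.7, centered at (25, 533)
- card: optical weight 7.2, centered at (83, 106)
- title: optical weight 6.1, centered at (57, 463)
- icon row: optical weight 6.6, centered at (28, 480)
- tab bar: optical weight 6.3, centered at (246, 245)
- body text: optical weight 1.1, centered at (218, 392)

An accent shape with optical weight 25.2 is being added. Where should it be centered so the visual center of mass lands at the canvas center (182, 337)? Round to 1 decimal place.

(327.5, 346.6)

After adding the accent shape, total weight = 5.2 + 5.7 + 7.2 + 6.1 + 6.6 + 6.3 + 1.1 + 25.2 = 63.4.
Along x: (3285.8 + 25.2·x) / 63.4 = 182 (existing moment 5.2·43 + 5.7·25 + 7.2·83 + 6.1·57 + 6.6·28 + 6.3·246 + 1.1·218 = 3285.8) ⇒ x = (11538.8 − 3285.8) / 25.2 ≈ 327.50.
Along y: (12631.5 + 25.2·y) / 63.4 = 337 (existing moment 5.2·166 + 5.7·533 + 7.2·106 + 6.1·463 + 6.6·480 + 6.3·245 + 1.1·392 = 12631.5) ⇒ y = (21365.8 − 12631.5) / 25.2 ≈ 346.60.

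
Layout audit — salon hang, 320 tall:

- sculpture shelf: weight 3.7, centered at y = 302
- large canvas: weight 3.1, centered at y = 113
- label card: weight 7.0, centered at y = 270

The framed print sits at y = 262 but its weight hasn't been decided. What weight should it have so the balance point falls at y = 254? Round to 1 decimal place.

Fixed elements: Σw = 3.7 + 3.1 + 7.0 = 13.8, Σw·y = 3.7·302 + 3.1·113 + 7.0·270 = 3357.7.
Balance at y = 254 requires (3357.7 + w·262) / (13.8 + w) = 254.
So w = (254·13.8 − 3357.7)/(262 − 254) = 147.5/8 ≈ 18.44.

w ≈ 18.4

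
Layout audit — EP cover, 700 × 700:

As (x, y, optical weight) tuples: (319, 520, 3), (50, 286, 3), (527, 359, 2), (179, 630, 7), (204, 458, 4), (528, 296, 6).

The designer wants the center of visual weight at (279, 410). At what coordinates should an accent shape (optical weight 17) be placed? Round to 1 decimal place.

(254.1, 356.8)

After adding the accent shape, total weight = 3 + 3 + 2 + 7 + 4 + 6 + 17 = 42.
Along x: (7398 + 17·x) / 42 = 279 (existing moment 3·319 + 3·50 + 2·527 + 7·179 + 4·204 + 6·528 = 7398) ⇒ x = (11718 − 7398) / 17 ≈ 254.12.
Along y: (11154 + 17·y) / 42 = 410 (existing moment 3·520 + 3·286 + 2·359 + 7·630 + 4·458 + 6·296 = 11154) ⇒ y = (17220 − 11154) / 17 ≈ 356.82.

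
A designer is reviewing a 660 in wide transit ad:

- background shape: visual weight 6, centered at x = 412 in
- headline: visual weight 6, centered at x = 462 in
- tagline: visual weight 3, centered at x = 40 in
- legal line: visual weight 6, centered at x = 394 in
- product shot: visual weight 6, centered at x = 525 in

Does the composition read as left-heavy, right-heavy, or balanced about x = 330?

Weights sum to 6 + 6 + 3 + 6 + 6 = 27.
x-moment: 6·412 + 6·462 + 3·40 + 6·394 + 6·525 = 10878; centroid 10878/27 ≈ 402.89.
402.9 lies right of the midline 330, so the layout is right-heavy.

right-heavy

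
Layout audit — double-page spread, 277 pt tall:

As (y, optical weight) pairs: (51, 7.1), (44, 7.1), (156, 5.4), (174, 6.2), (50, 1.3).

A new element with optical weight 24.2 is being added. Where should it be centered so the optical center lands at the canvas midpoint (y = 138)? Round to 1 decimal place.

After adding the new element, total weight = 7.1 + 7.1 + 5.4 + 6.2 + 1.3 + 24.2 = 51.3.
y: need Σw·y = 51.3·138 = 7079.4. Existing = 7.1·51 + 7.1·44 + 5.4·156 + 6.2·174 + 1.3·50 = 2660.7. Remainder 4418.7 / 24.2 ≈ 182.59.

y ≈ 182.6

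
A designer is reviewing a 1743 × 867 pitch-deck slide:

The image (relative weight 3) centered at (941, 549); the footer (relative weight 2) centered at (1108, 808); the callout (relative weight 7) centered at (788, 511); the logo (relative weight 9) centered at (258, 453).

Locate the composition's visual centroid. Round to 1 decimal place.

Σw = 3 + 2 + 7 + 9 = 21.
x: (3·941 + 2·1108 + 7·788 + 9·258) / 21 = 12877 / 21 ≈ 613.19
y: (3·549 + 2·808 + 7·511 + 9·453) / 21 = 10917 / 21 ≈ 519.86

(613.2, 519.9)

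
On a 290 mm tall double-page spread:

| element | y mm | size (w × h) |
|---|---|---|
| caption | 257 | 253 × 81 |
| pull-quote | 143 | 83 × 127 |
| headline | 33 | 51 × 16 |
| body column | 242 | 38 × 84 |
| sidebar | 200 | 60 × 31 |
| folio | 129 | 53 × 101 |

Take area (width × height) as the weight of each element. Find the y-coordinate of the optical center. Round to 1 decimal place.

Areas → weights: caption 253·81 = 20493, pull-quote 83·127 = 10541, headline 51·16 = 816, body column 38·84 = 3192, sidebar 60·31 = 1860, folio 53·101 = 5353; Σw = 42255.
Σw·y = 8635993; ȳ = 8635993/42255 ≈ 204.38.

y ≈ 204.4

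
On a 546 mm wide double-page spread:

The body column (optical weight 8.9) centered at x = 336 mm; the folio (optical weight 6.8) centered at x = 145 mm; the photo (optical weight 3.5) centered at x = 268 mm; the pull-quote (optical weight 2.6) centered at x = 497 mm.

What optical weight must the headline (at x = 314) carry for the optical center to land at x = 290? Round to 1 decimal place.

w ≈ 4.8

Existing Σw = 21.8 (8.9 + 6.8 + 3.5 + 2.6); existing moment 8.9·336 + 6.8·145 + 3.5·268 + 2.6·497 = 6206.6.
Balance at x = 290 requires (6206.6 + w·314) / (21.8 + w) = 290.
Rearranging, w·(314 − 290) = 290·21.8 − 6206.6 = 115.4, so w ≈ 115.4/24 = 4.81.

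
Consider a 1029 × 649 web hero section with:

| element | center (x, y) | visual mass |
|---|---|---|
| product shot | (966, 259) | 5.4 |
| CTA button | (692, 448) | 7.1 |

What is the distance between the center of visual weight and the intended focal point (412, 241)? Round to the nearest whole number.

≈ 418

Σw = 5.4 + 7.1 = 12.5.
x: (5.4·966 + 7.1·692) / 12.5 = 10129.6 / 12.5 ≈ 810.37
y: (5.4·259 + 7.1·448) / 12.5 = 4579.4 / 12.5 ≈ 366.35
Relative to (412, 241): Δ = (398.37, 125.35); |Δ| = √(398.37² + 125.35²) ≈ 417.62.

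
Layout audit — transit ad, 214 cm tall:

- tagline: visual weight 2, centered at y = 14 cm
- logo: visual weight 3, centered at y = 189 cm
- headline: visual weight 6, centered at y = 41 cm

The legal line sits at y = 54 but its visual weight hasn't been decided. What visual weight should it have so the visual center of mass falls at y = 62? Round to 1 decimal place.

Fixed elements: Σw = 2 + 3 + 6 = 11, Σw·y = 2·14 + 3·189 + 6·41 = 841.
For the centroid to hit 62: (841 + w·54) / (11 + w) = 62.
So w = (62·11 − 841)/(54 − 62) = -159/-8 ≈ 19.88.

w ≈ 19.9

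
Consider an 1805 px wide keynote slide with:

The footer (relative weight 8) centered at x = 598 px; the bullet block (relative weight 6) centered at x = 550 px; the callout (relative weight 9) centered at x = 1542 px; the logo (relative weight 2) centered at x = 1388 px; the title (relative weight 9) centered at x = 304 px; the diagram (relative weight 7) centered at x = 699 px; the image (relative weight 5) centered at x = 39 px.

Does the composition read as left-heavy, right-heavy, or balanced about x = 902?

Weights sum to 8 + 6 + 9 + 2 + 9 + 7 + 5 = 46.
x: moment 32562 / weight 46 ≈ 707.87
707.9 vs midline 902 → left-heavy.

left-heavy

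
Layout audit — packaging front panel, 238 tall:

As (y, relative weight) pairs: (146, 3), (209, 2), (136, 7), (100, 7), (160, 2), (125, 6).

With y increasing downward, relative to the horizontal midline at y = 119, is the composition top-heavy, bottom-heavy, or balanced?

bottom-heavy

Weights sum to 3 + 2 + 7 + 7 + 2 + 6 = 27.
Σw·y = 3·146 + 2·209 + 7·136 + 7·100 + 2·160 + 6·125 = 3578, so ȳ = 3578/27 ≈ 132.52.
Since 132.5 is below (larger y than) 119, the composition reads bottom-heavy.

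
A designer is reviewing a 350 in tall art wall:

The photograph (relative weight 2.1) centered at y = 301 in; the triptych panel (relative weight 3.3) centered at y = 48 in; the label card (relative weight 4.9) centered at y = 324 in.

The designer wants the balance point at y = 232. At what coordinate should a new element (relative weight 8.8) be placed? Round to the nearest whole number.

y ≈ 233

New total weight: (2.1 + 3.3 + 4.9) + 8.8 = 19.1.
Along y: (2378.1 + 8.8·y) / 19.1 = 232 (existing moment 2.1·301 + 3.3·48 + 4.9·324 = 2378.1) ⇒ y = (4431.2 − 2378.1) / 8.8 ≈ 233.31.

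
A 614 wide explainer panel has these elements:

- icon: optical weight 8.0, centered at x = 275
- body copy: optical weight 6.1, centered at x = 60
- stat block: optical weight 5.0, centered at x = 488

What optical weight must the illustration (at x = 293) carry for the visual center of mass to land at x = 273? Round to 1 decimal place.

Existing Σw = 19.1 (8.0 + 6.1 + 5.0); existing moment 8.0·275 + 6.1·60 + 5.0·488 = 5006.0.
Set Σw·x/Σw = 273: (5006.0 + 293w) = 273·(19.1 + w).
Solving: w = (273·19.1 − 5006.0) / (293 − 273) = 208.3 / 20 ≈ 10.42.

w ≈ 10.4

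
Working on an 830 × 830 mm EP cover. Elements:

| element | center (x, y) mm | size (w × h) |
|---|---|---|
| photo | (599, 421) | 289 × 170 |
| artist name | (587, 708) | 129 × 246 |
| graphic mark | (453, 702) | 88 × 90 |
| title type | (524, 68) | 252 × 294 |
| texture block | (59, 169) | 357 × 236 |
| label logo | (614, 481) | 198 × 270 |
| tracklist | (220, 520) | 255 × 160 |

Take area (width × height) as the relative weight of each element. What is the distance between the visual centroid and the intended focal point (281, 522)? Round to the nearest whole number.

Areas: photo 289·170 = 49130, artist name 129·246 = 31734, graphic mark 88·90 = 7920, title type 252·294 = 74088, texture block 357·236 = 84252, label logo 198·270 = 53460, tracklist 255·160 = 40800. Total weight = 341384.
Σw·x = 49130·599 + 31734·587 + 7920·453 + 74088·524 + 84252·59 + 53460·614 + 40800·220 = 137237908, so x̄ = 137237908/341384 ≈ 402.00.
Σw·y = 49130·421 + 31734·708 + 7920·702 + 74088·68 + 84252·169 + 53460·481 + 40800·520 = 114918074, so ȳ = 114918074/341384 ≈ 336.62.
From (281, 522): dx = 121.00, dy = -185.38, so the distance is √(dx²+dy²) ≈ 221.37.

≈ 221 mm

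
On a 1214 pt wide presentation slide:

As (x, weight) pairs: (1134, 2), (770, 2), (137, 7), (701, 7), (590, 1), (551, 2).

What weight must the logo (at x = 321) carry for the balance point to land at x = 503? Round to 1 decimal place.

w ≈ 4.4

Existing Σw = 21 (2 + 2 + 7 + 7 + 1 + 2); existing moment 2·1134 + 2·770 + 7·137 + 7·701 + 1·590 + 2·551 = 11366.
Balance at x = 503 requires (11366 + w·321) / (21 + w) = 503.
Solving: w = (503·21 − 11366) / (321 − 503) = -803 / -182 ≈ 4.41.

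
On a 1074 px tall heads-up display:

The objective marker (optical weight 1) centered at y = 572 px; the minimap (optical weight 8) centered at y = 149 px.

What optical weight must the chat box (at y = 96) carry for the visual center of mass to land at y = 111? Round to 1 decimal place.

w ≈ 51.0

Known weights sum to 1 + 8 = 9; their moment is 1·572 + 8·149 = 1764.
Set Σw·y/Σw = 111: (1764 + 96w) = 111·(9 + w).
Solving: w = (111·9 − 1764) / (96 − 111) = -765 / -15 ≈ 51.00.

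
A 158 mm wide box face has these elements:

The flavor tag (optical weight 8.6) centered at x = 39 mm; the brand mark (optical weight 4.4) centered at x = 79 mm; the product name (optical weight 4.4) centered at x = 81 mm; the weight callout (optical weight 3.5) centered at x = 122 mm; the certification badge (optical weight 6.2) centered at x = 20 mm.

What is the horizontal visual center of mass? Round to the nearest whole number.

Σw = 8.6 + 4.4 + 4.4 + 3.5 + 6.2 = 27.1.
Σw·x = 8.6·39 + 4.4·79 + 4.4·81 + 3.5·122 + 6.2·20 = 1590.4, so x̄ = 1590.4/27.1 ≈ 58.69.

x ≈ 59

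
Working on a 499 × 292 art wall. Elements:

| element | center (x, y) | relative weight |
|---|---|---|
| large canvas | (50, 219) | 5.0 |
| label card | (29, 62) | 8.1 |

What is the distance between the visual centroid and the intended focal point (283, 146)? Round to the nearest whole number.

≈ 247

Total weight = 5.0 + 8.1 = 13.1.
x-moment: 5.0·50 + 8.1·29 = 484.9; centroid 484.9/13.1 ≈ 37.02.
y-moment: 5.0·219 + 8.1·62 = 1597.2; centroid 1597.2/13.1 ≈ 121.92.
Relative to (283, 146): Δ = (-245.98, -24.08); |Δ| = √(-245.98² + -24.08²) ≈ 247.16.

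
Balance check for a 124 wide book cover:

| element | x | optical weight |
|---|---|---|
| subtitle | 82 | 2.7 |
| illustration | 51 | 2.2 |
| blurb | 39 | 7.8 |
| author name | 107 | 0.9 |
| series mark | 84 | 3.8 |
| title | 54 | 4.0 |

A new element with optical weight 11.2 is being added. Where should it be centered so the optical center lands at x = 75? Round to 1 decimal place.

x ≈ 105.0

New total weight: (2.7 + 2.2 + 7.8 + 0.9 + 3.8 + 4.0) + 11.2 = 32.6.
Along x: (1269.3 + 11.2·x) / 32.6 = 75 (existing moment 2.7·82 + 2.2·51 + 7.8·39 + 0.9·107 + 3.8·84 + 4.0·54 = 1269.3) ⇒ x = (2445.0 − 1269.3) / 11.2 ≈ 104.97.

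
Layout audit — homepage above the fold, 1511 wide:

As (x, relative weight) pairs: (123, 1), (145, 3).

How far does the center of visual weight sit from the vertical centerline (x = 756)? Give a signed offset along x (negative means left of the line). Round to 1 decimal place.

Total weight = 1 + 3 = 4.
x: (1·123 + 3·145) / 4 = 558 / 4 ≈ 139.50
Difference: 139.50 − 756 ≈ -616.50.

≈ -616.5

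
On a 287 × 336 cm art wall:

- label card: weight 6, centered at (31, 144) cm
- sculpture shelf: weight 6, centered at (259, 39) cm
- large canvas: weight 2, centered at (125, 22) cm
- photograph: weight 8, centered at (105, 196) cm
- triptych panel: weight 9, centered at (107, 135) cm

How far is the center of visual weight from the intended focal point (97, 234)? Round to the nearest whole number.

≈ 110 cm

Total weight = 6 + 6 + 2 + 8 + 9 = 31.
x: (6·31 + 6·259 + 2·125 + 8·105 + 9·107) / 31 = 3793 / 31 ≈ 122.35
y: (6·144 + 6·39 + 2·22 + 8·196 + 9·135) / 31 = 3925 / 31 ≈ 126.61
From (97, 234): dx = 25.35, dy = -107.39, so the distance is √(dx²+dy²) ≈ 110.34.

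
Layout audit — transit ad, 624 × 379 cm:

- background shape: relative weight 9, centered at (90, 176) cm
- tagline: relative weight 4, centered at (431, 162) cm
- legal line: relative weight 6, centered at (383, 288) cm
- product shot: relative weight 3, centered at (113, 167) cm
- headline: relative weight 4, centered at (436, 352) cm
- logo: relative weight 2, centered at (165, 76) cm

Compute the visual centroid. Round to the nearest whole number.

Σw = 9 + 4 + 6 + 3 + 4 + 2 = 28.
Σw·x = 7245; x̄ = 7245/28 ≈ 258.75.
y: moment 6021 / weight 28 ≈ 215.04

(259, 215)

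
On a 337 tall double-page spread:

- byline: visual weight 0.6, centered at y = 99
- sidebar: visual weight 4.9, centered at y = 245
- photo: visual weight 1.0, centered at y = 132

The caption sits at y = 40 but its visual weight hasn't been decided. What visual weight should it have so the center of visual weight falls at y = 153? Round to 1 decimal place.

w ≈ 3.5

Existing Σw = 6.5 (0.6 + 4.9 + 1.0); existing moment 0.6·99 + 4.9·245 + 1.0·132 = 1391.9.
Set Σw·y/Σw = 153: (1391.9 + 40w) = 153·(6.5 + w).
Rearranging, w·(40 − 153) = 153·6.5 − 1391.9 = -397.4, so w ≈ -397.4/-113 = 3.52.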